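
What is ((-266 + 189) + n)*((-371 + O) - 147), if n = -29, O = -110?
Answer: 66568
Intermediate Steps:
((-266 + 189) + n)*((-371 + O) - 147) = ((-266 + 189) - 29)*((-371 - 110) - 147) = (-77 - 29)*(-481 - 147) = -106*(-628) = 66568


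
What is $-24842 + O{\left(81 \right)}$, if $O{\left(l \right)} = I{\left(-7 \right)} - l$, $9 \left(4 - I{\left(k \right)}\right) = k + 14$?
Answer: $- \frac{224278}{9} \approx -24920.0$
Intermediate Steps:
$I{\left(k \right)} = \frac{22}{9} - \frac{k}{9}$ ($I{\left(k \right)} = 4 - \frac{k + 14}{9} = 4 - \frac{14 + k}{9} = 4 - \left(\frac{14}{9} + \frac{k}{9}\right) = \frac{22}{9} - \frac{k}{9}$)
$O{\left(l \right)} = \frac{29}{9} - l$ ($O{\left(l \right)} = \left(\frac{22}{9} - - \frac{7}{9}\right) - l = \left(\frac{22}{9} + \frac{7}{9}\right) - l = \frac{29}{9} - l$)
$-24842 + O{\left(81 \right)} = -24842 + \left(\frac{29}{9} - 81\right) = -24842 - \frac{700}{9} = - \frac{224278}{9}$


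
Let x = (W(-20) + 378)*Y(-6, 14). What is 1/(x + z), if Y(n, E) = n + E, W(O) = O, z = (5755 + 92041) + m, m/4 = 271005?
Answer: 1/1184680 ≈ 8.4411e-7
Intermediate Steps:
m = 1084020 (m = 4*271005 = 1084020)
z = 1181816 (z = (5755 + 92041) + 1084020 = 97796 + 1084020 = 1181816)
Y(n, E) = E + n
x = 2864 (x = (-20 + 378)*(14 - 6) = 358*8 = 2864)
1/(x + z) = 1/(2864 + 1181816) = 1/1184680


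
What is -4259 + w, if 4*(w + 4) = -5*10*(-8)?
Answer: -4163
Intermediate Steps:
w = 96 (w = -4 + (-5*10*(-8))/4 = -4 + (-50*(-8))/4 = -4 + (¼)*400 = -4 + 100 = 96)
-4259 + w = -4259 + 96 = -4163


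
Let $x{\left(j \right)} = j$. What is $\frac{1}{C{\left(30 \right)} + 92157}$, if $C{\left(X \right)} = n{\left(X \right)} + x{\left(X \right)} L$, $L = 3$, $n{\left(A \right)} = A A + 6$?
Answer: $\frac{1}{93153} \approx 1.0735 \cdot 10^{-5}$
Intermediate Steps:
$n{\left(A \right)} = 6 + A^{2}$ ($n{\left(A \right)} = A^{2} + 6 = 6 + A^{2}$)
$C{\left(X \right)} = 6 + X^{2} + 3 X$ ($C{\left(X \right)} = \left(6 + X^{2}\right) + X 3 = \left(6 + X^{2}\right) + 3 X = 6 + X^{2} + 3 X$)
$\frac{1}{C{\left(30 \right)} + 92157} = \frac{1}{\left(6 + 30^{2} + 3 \cdot 30\right) + 92157} = \frac{1}{\left(6 + 900 + 90\right) + 92157} = \frac{1}{996 + 92157} = \frac{1}{93153}$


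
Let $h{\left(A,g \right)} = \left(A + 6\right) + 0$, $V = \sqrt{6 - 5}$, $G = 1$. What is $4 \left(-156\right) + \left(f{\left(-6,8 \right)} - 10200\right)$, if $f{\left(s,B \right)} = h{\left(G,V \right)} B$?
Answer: $-10768$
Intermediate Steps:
$V = 1$ ($V = \sqrt{1} = 1$)
$h{\left(A,g \right)} = 6 + A$ ($h{\left(A,g \right)} = \left(6 + A\right) + 0 = 6 + A$)
$f{\left(s,B \right)} = 7 B$ ($f{\left(s,B \right)} = \left(6 + 1\right) B = 7 B$)
$4 \left(-156\right) + \left(f{\left(-6,8 \right)} - 10200\right) = 4 \left(-156\right) + \left(7 \cdot 8 - 10200\right) = -624 + \left(56 - 10200\right) = -624 - 10144 = -10768$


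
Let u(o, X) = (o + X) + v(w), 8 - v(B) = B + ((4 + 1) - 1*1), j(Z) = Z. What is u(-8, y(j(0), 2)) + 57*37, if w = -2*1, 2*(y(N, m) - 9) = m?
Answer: 2117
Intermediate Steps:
y(N, m) = 9 + m/2
w = -2
v(B) = 4 - B (v(B) = 8 - (B + ((4 + 1) - 1*1)) = 8 - (B + (5 - 1)) = 8 - (B + 4) = 8 - (4 + B) = 8 + (-4 - B) = 4 - B)
u(o, X) = 6 + X + o (u(o, X) = (o + X) + (4 - 1*(-2)) = (X + o) + (4 + 2) = (X + o) + 6 = 6 + X + o)
u(-8, y(j(0), 2)) + 57*37 = (6 + (9 + (1/2)*2) - 8) + 57*37 = (6 + (9 + 1) - 8) + 2109 = (6 + 10 - 8) + 2109 = 8 + 2109 = 2117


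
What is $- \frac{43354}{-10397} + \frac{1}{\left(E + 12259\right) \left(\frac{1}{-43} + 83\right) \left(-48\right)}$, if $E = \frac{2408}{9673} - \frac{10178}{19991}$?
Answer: $\frac{17600977529994669024623}{4221003004986625075968} \approx 4.1699$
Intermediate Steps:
$E = - \frac{50313466}{193372943}$ ($E = 2408 \cdot \frac{1}{9673} - \frac{10178}{19991} = \frac{2408}{9673} - \frac{10178}{19991} = - \frac{50313466}{193372943} \approx -0.26019$)
$- \frac{43354}{-10397} + \frac{1}{\left(E + 12259\right) \left(\frac{1}{-43} + 83\right) \left(-48\right)} = - \frac{43354}{-10397} + \frac{1}{\left(- \frac{50313466}{193372943} + 12259\right) \left(\frac{1}{-43} + 83\right) \left(-48\right)} = \left(-43354\right) \left(- \frac{1}{10397}\right) + \frac{1}{\frac{2370508594771}{193372943} \left(- \frac{1}{43} + 83\right) \left(-48\right)} = \frac{43354}{10397} + \frac{193372943}{2370508594771 \cdot \frac{3568}{43} \left(-48\right)} = \frac{43354}{10397} + \frac{193372943}{2370508594771 \left(- \frac{171264}{43}\right)} = \frac{43354}{10397} + \frac{193372943}{2370508594771} \left(- \frac{43}{171264}\right) = \frac{43354}{10397} - \frac{8315036549}{405982783974860544} = \frac{17600977529994669024623}{4221003004986625075968}$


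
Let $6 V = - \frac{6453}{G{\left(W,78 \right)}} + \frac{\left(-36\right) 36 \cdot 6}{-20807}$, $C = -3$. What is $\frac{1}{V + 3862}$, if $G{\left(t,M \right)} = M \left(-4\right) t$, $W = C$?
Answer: $\frac{4327856}{16709476567} \approx 0.00025901$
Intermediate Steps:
$W = -3$
$G{\left(t,M \right)} = - 4 M t$
$V = - \frac{4703305}{4327856}$ ($V = \frac{- \frac{6453}{\left(-4\right) 78 \left(-3\right)} + \frac{\left(-36\right) 36 \cdot 6}{-20807}}{6} = \frac{- \frac{6453}{936} + \left(-1296\right) 6 \left(- \frac{1}{20807}\right)}{6} = \frac{\left(-6453\right) \frac{1}{936} - - \frac{7776}{20807}}{6} = \frac{- \frac{717}{104} + \frac{7776}{20807}}{6} = \frac{1}{6} \left(- \frac{14109915}{2163928}\right) = - \frac{4703305}{4327856} \approx -1.0868$)
$\frac{1}{V + 3862} = \frac{1}{- \frac{4703305}{4327856} + 3862} = \frac{1}{\frac{16709476567}{4327856}} = \frac{4327856}{16709476567}$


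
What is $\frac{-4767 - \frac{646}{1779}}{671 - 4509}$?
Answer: $\frac{8481139}{6827802} \approx 1.2421$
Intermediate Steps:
$\frac{-4767 - \frac{646}{1779}}{671 - 4509} = \frac{-4767 - \frac{646}{1779}}{-3838} = \left(-4767 - \frac{646}{1779}\right) \left(- \frac{1}{3838}\right) = \left(- \frac{8481139}{1779}\right) \left(- \frac{1}{3838}\right) = \frac{8481139}{6827802}$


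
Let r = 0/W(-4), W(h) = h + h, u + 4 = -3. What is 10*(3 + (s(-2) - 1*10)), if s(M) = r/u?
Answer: -70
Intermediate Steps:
u = -7 (u = -4 - 3 = -7)
W(h) = 2*h
r = 0 (r = 0/((2*(-4))) = 0/(-8) = 0*(-⅛) = 0)
s(M) = 0 (s(M) = 0/(-7) = 0*(-⅐) = 0)
10*(3 + (s(-2) - 1*10)) = 10*(3 + (0 - 1*10)) = 10*(3 + (0 - 10)) = 10*(3 - 10) = 10*(-7) = -70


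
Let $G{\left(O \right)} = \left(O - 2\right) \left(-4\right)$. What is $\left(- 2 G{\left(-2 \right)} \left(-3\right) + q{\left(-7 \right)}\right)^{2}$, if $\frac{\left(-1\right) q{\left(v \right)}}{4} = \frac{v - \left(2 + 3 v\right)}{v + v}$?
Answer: $\frac{484416}{49} \approx 9886.0$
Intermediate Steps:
$G{\left(O \right)} = 8 - 4 O$ ($G{\left(O \right)} = \left(-2 + O\right) \left(-4\right) = 8 - 4 O$)
$q{\left(v \right)} = - \frac{2 \left(-2 - 2 v\right)}{v}$ ($q{\left(v \right)} = - 4 \frac{v - \left(2 + 3 v\right)}{v + v} = - 4 \frac{v - \left(2 + 3 v\right)}{2 v} = - 4 \left(-2 - 2 v\right) \frac{1}{2 v} = - 4 \frac{-2 - 2 v}{2 v} = - \frac{2 \left(-2 - 2 v\right)}{v}$)
$\left(- 2 G{\left(-2 \right)} \left(-3\right) + q{\left(-7 \right)}\right)^{2} = \left(- 2 \left(8 - -8\right) \left(-3\right) + \left(4 + \frac{4}{-7}\right)\right)^{2} = \left(- 2 \left(8 + 8\right) \left(-3\right) + \left(4 + 4 \left(- \frac{1}{7}\right)\right)\right)^{2} = \left(\left(-2\right) 16 \left(-3\right) + \left(4 - \frac{4}{7}\right)\right)^{2} = \left(\left(-32\right) \left(-3\right) + \frac{24}{7}\right)^{2} = \left(96 + \frac{24}{7}\right)^{2} = \left(\frac{696}{7}\right)^{2} = \frac{484416}{49}$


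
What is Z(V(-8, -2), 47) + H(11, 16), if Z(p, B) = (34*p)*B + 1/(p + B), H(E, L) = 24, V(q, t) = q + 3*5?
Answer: 605341/54 ≈ 11210.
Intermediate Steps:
V(q, t) = 15 + q (V(q, t) = q + 15 = 15 + q)
Z(p, B) = 1/(B + p) + 34*B*p (Z(p, B) = 34*B*p + 1/(B + p) = 1/(B + p) + 34*B*p)
Z(V(-8, -2), 47) + H(11, 16) = (1 + 34*47*(15 - 8)² + 34*(15 - 8)*47²)/(47 + (15 - 8)) + 24 = (1 + 34*47*7² + 34*7*2209)/(47 + 7) + 24 = (1 + 34*47*49 + 525742)/54 + 24 = (1 + 78302 + 525742)/54 + 24 = (1/54)*604045 + 24 = 604045/54 + 24 = 605341/54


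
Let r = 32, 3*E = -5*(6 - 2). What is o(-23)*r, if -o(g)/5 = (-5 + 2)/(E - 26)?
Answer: -720/49 ≈ -14.694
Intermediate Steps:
E = -20/3 (E = (-5*(6 - 2))/3 = (-5*4)/3 = (⅓)*(-20) = -20/3 ≈ -6.6667)
o(g) = -45/98 (o(g) = -5*(-5 + 2)/(-20/3 - 26) = -(-15)/(-98/3) = -(-15)*(-3)/98 = -5*9/98 = -45/98)
o(-23)*r = -45/98*32 = -720/49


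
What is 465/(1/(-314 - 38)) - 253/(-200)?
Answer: -32735747/200 ≈ -1.6368e+5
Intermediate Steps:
465/(1/(-314 - 38)) - 253/(-200) = 465/(1/(-352)) - 253*(-1/200) = 465/(-1/352) + 253/200 = 465*(-352) + 253/200 = -163680 + 253/200 = -32735747/200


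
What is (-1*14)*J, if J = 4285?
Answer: -59990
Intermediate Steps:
(-1*14)*J = -1*14*4285 = -14*4285 = -59990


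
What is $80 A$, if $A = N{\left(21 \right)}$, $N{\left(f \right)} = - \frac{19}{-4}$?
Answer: $380$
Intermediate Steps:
$N{\left(f \right)} = \frac{19}{4}$ ($N{\left(f \right)} = \left(-19\right) \left(- \frac{1}{4}\right) = \frac{19}{4}$)
$A = \frac{19}{4} \approx 4.75$
$80 A = 80 \cdot \frac{19}{4} = 380$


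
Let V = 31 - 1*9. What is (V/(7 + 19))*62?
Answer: 682/13 ≈ 52.462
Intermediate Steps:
V = 22 (V = 31 - 9 = 22)
(V/(7 + 19))*62 = (22/(7 + 19))*62 = (22/26)*62 = ((1/26)*22)*62 = (11/13)*62 = 682/13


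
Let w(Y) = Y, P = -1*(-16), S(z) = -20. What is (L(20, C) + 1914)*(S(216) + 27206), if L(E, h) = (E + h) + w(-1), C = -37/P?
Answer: 419901363/8 ≈ 5.2488e+7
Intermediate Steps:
P = 16
C = -37/16 ≈ -2.3125
L(E, h) = -1 + E + h (L(E, h) = (E + h) - 1 = -1 + E + h)
(L(20, C) + 1914)*(S(216) + 27206) = ((-1 + 20 - 37/16) + 1914)*(-20 + 27206) = (267/16 + 1914)*27186 = (30891/16)*27186 = 419901363/8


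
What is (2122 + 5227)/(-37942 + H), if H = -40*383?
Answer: -7349/53262 ≈ -0.13798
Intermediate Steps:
H = -15320
(2122 + 5227)/(-37942 + H) = (2122 + 5227)/(-37942 - 15320) = 7349/(-53262) = 7349*(-1/53262) = -7349/53262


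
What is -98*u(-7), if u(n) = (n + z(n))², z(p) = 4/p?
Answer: -5618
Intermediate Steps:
u(n) = (n + 4/n)²
-98*u(-7) = -98*(4 + (-7)²)²/(-7)² = -2*(4 + 49)² = -2*53² = -2*2809 = -98*2809/49 = -5618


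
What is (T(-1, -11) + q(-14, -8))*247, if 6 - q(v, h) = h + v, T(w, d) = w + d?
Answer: 3952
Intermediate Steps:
T(w, d) = d + w
q(v, h) = 6 - h - v (q(v, h) = 6 - (h + v) = 6 + (-h - v) = 6 - h - v)
(T(-1, -11) + q(-14, -8))*247 = ((-11 - 1) + (6 - 1*(-8) - 1*(-14)))*247 = (-12 + (6 + 8 + 14))*247 = (-12 + 28)*247 = 16*247 = 3952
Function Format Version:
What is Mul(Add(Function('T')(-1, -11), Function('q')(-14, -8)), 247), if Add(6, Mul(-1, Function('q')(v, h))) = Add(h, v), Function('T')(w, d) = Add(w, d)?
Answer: 3952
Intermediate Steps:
Function('T')(w, d) = Add(d, w)
Function('q')(v, h) = Add(6, Mul(-1, h), Mul(-1, v)) (Function('q')(v, h) = Add(6, Mul(-1, Add(h, v))) = Add(6, Add(Mul(-1, h), Mul(-1, v))) = Add(6, Mul(-1, h), Mul(-1, v)))
Mul(Add(Function('T')(-1, -11), Function('q')(-14, -8)), 247) = Mul(Add(Add(-11, -1), Add(6, Mul(-1, -8), Mul(-1, -14))), 247) = Mul(Add(-12, Add(6, 8, 14)), 247) = Mul(Add(-12, 28), 247) = Mul(16, 247) = 3952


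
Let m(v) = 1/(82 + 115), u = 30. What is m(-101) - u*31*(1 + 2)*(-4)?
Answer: 2198521/197 ≈ 11160.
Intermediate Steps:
m(v) = 1/197
m(-101) - u*31*(1 + 2)*(-4) = 1/197 - 30*31*(1 + 2)*(-4) = 1/197 - 930*3*(-4) = 1/197 - 930*(-12) = 1/197 - 1*(-11160) = 1/197 + 11160 = 2198521/197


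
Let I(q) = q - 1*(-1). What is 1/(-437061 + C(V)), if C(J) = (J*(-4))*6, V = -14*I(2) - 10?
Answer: -1/435813 ≈ -2.2946e-6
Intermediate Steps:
I(q) = 1 + q (I(q) = q + 1 = 1 + q)
V = -52 (V = -14*(1 + 2) - 10 = -14*3 - 10 = -42 - 10 = -52)
C(J) = -24*J (C(J) = -4*J*6 = -24*J)
1/(-437061 + C(V)) = 1/(-437061 - 24*(-52)) = 1/(-437061 + 1248) = 1/(-435813) = -1/435813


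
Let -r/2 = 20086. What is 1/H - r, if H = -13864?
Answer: 556944607/13864 ≈ 40172.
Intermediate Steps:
r = -40172 (r = -2*20086 = -40172)
1/H - r = 1/(-13864) - 1*(-40172) = -1/13864 + 40172 = 556944607/13864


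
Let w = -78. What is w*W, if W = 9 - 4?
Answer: -390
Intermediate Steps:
W = 5
w*W = -78*5 = -390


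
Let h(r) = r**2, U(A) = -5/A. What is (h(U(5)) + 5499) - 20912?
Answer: -15412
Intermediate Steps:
(h(U(5)) + 5499) - 20912 = ((-5/5)**2 + 5499) - 20912 = ((-5*1/5)**2 + 5499) - 20912 = ((-1)**2 + 5499) - 20912 = (1 + 5499) - 20912 = 5500 - 20912 = -15412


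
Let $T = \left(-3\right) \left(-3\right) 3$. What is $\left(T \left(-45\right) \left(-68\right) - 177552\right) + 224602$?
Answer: $129670$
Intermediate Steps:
$T = 27$ ($T = 9 \cdot 3 = 27$)
$\left(T \left(-45\right) \left(-68\right) - 177552\right) + 224602 = \left(27 \left(-45\right) \left(-68\right) - 177552\right) + 224602 = \left(\left(-1215\right) \left(-68\right) - 177552\right) + 224602 = \left(82620 - 177552\right) + 224602 = -94932 + 224602 = 129670$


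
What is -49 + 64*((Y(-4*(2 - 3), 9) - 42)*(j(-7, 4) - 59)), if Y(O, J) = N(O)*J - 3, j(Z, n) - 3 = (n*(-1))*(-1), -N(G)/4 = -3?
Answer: -209713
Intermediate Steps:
N(G) = 12 (N(G) = -4*(-3) = 12)
j(Z, n) = 3 + n (j(Z, n) = 3 + (n*(-1))*(-1) = 3 - n*(-1) = 3 + n)
Y(O, J) = -3 + 12*J (Y(O, J) = 12*J - 3 = -3 + 12*J)
-49 + 64*((Y(-4*(2 - 3), 9) - 42)*(j(-7, 4) - 59)) = -49 + 64*(((-3 + 12*9) - 42)*((3 + 4) - 59)) = -49 + 64*(((-3 + 108) - 42)*(7 - 59)) = -49 + 64*((105 - 42)*(-52)) = -49 + 64*(63*(-52)) = -49 + 64*(-3276) = -49 - 209664 = -209713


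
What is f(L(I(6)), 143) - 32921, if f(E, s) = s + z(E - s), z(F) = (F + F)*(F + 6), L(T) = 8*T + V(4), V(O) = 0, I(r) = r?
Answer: -15868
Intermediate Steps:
L(T) = 8*T (L(T) = 8*T + 0 = 8*T)
z(F) = 2*F*(6 + F) (z(F) = (2*F)*(6 + F) = 2*F*(6 + F))
f(E, s) = s + 2*(E - s)*(6 + E - s) (f(E, s) = s + 2*(E - s)*(6 + (E - s)) = s + 2*(E - s)*(6 + E - s))
f(L(I(6)), 143) - 32921 = (143 + 2*(8*6 - 1*143)*(6 + 8*6 - 1*143)) - 32921 = (143 + 2*(48 - 143)*(6 + 48 - 143)) - 32921 = (143 + 2*(-95)*(-89)) - 32921 = (143 + 16910) - 32921 = 17053 - 32921 = -15868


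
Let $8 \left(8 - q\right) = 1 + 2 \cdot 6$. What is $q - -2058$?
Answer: $\frac{16515}{8} \approx 2064.4$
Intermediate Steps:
$q = \frac{51}{8}$ ($q = 8 - \frac{1 + 2 \cdot 6}{8} = 8 - \frac{1 + 12}{8} = 8 - \frac{13}{8} = \frac{51}{8} \approx 6.375$)
$q - -2058 = \frac{51}{8} - -2058 = \frac{51}{8} + 2058 = \frac{16515}{8}$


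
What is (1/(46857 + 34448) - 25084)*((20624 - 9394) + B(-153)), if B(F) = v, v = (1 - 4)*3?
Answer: -3269245754257/11615 ≈ -2.8147e+8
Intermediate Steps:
v = -9 (v = -3*3 = -9)
B(F) = -9
(1/(46857 + 34448) - 25084)*((20624 - 9394) + B(-153)) = (1/(46857 + 34448) - 25084)*((20624 - 9394) - 9) = (1/81305 - 25084)*(11230 - 9) = (1/81305 - 25084)*11221 = -2039454619/81305*11221 = -3269245754257/11615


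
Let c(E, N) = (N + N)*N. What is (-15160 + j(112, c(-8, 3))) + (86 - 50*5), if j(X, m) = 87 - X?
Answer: -15349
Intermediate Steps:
c(E, N) = 2*N² (c(E, N) = (2*N)*N = 2*N²)
(-15160 + j(112, c(-8, 3))) + (86 - 50*5) = (-15160 + (87 - 1*112)) + (86 - 50*5) = (-15160 + (87 - 112)) + (86 - 250) = (-15160 - 25) - 164 = -15185 - 164 = -15349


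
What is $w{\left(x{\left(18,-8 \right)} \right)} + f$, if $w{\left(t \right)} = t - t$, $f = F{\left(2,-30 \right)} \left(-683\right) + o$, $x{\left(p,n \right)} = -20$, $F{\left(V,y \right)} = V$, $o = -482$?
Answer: $-1848$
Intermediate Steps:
$f = -1848$ ($f = 2 \left(-683\right) - 482 = -1366 - 482 = -1848$)
$w{\left(t \right)} = 0$
$w{\left(x{\left(18,-8 \right)} \right)} + f = 0 - 1848 = -1848$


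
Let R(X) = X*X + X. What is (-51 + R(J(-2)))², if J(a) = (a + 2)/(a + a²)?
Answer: 2601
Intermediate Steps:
J(a) = (2 + a)/(a + a²)
R(X) = X + X² (R(X) = X² + X = X + X²)
(-51 + R(J(-2)))² = (-51 + ((2 - 2)/((-2)*(1 - 2)))*(1 + (2 - 2)/((-2)*(1 - 2))))² = (-51 + (-½*0/(-1))*(1 - ½*0/(-1)))² = (-51 + (-½*(-1)*0)*(1 - ½*(-1)*0))² = (-51 + 0*(1 + 0))² = (-51 + 0*1)² = (-51 + 0)² = (-51)² = 2601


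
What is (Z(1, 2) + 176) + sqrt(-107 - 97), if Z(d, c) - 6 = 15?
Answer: 197 + 2*I*sqrt(51) ≈ 197.0 + 14.283*I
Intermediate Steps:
Z(d, c) = 21 (Z(d, c) = 6 + 15 = 21)
(Z(1, 2) + 176) + sqrt(-107 - 97) = (21 + 176) + sqrt(-107 - 97) = 197 + sqrt(-204) = 197 + 2*I*sqrt(51)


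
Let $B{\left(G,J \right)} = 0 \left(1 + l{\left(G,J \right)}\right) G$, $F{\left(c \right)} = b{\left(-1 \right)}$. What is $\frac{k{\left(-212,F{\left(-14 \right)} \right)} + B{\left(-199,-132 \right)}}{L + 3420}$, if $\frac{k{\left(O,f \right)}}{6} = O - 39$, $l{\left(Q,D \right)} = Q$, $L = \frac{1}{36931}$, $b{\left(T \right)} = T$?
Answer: $- \frac{55618086}{126304021} \approx -0.44035$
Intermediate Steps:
$F{\left(c \right)} = -1$
$L = \frac{1}{36931} \approx 2.7078 \cdot 10^{-5}$
$k{\left(O,f \right)} = -234 + 6 O$ ($k{\left(O,f \right)} = 6 \left(O - 39\right) = 6 \left(-39 + O\right) = -234 + 6 O$)
$B{\left(G,J \right)} = 0$ ($B{\left(G,J \right)} = 0 \left(1 + G\right) G = 0 G = 0$)
$\frac{k{\left(-212,F{\left(-14 \right)} \right)} + B{\left(-199,-132 \right)}}{L + 3420} = \frac{\left(-234 + 6 \left(-212\right)\right) + 0}{\frac{1}{36931} + 3420} = \frac{\left(-234 - 1272\right) + 0}{\frac{126304021}{36931}} = \left(-1506 + 0\right) \frac{36931}{126304021} = \left(-1506\right) \frac{36931}{126304021} = - \frac{55618086}{126304021}$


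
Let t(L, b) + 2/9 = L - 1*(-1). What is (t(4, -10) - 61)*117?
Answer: -6578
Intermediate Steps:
t(L, b) = 7/9 + L (t(L, b) = -2/9 + (L - 1*(-1)) = -2/9 + (L + 1) = -2/9 + (1 + L) = 7/9 + L)
(t(4, -10) - 61)*117 = ((7/9 + 4) - 61)*117 = (43/9 - 61)*117 = -506/9*117 = -6578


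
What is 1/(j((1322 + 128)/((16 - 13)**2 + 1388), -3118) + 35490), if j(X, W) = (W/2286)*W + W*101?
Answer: -1143/314525242 ≈ -3.6340e-6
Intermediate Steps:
j(X, W) = 101*W + W**2/2286 (j(X, W) = (W*(1/2286))*W + 101*W = (W/2286)*W + 101*W = W**2/2286 + 101*W = 101*W + W**2/2286)
1/(j((1322 + 128)/((16 - 13)**2 + 1388), -3118) + 35490) = 1/((1/2286)*(-3118)*(230886 - 3118) + 35490) = 1/((1/2286)*(-3118)*227768 + 35490) = 1/(-355090312/1143 + 35490) = 1/(-314525242/1143) = -1143/314525242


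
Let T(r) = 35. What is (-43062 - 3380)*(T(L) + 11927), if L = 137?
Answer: -555539204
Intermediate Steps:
(-43062 - 3380)*(T(L) + 11927) = (-43062 - 3380)*(35 + 11927) = -46442*11962 = -555539204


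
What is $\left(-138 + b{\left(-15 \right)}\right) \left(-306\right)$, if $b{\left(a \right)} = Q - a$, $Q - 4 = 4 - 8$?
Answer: $37638$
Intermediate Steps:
$Q = 0$ ($Q = 4 + \left(4 - 8\right) = 4 - 4 = 0$)
$b{\left(a \right)} = - a$ ($b{\left(a \right)} = 0 - a = - a$)
$\left(-138 + b{\left(-15 \right)}\right) \left(-306\right) = \left(-138 - -15\right) \left(-306\right) = \left(-138 + 15\right) \left(-306\right) = \left(-123\right) \left(-306\right) = 37638$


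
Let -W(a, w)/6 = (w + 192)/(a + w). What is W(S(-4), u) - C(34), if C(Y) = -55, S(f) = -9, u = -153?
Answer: 508/9 ≈ 56.444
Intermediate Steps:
W(a, w) = -6*(192 + w)/(a + w) (W(a, w) = -6*(w + 192)/(a + w) = -6*(192 + w)/(a + w))
W(S(-4), u) - C(34) = 6*(-192 - 1*(-153))/(-9 - 153) - 1*(-55) = 6*(-192 + 153)/(-162) + 55 = 6*(-1/162)*(-39) + 55 = 13/9 + 55 = 508/9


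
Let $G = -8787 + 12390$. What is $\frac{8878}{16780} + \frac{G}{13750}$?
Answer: $\frac{4563271}{5768125} \approx 0.79112$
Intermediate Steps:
$G = 3603$
$\frac{8878}{16780} + \frac{G}{13750} = \frac{8878}{16780} + \frac{3603}{13750} = 8878 \cdot \frac{1}{16780} + 3603 \cdot \frac{1}{13750} = \frac{4439}{8390} + \frac{3603}{13750} = \frac{4563271}{5768125}$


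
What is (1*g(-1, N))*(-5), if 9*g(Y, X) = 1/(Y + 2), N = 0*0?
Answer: -5/9 ≈ -0.55556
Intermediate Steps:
N = 0
g(Y, X) = 1/(9*(2 + Y)) (g(Y, X) = 1/(9*(Y + 2)) = 1/(9*(2 + Y)))
(1*g(-1, N))*(-5) = (1*(1/(9*(2 - 1))))*(-5) = (1*((⅑)/1))*(-5) = (1*((⅑)*1))*(-5) = (1*(⅑))*(-5) = (⅑)*(-5) = -5/9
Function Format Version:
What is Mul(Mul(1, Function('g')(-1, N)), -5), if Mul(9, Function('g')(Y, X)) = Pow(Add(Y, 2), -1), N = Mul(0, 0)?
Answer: Rational(-5, 9) ≈ -0.55556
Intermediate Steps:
N = 0
Function('g')(Y, X) = Mul(Rational(1, 9), Pow(Add(2, Y), -1)) (Function('g')(Y, X) = Mul(Rational(1, 9), Pow(Add(Y, 2), -1)) = Mul(Rational(1, 9), Pow(Add(2, Y), -1)))
Mul(Mul(1, Function('g')(-1, N)), -5) = Mul(Mul(1, Mul(Rational(1, 9), Pow(Add(2, -1), -1))), -5) = Mul(Mul(1, Mul(Rational(1, 9), Pow(1, -1))), -5) = Mul(Mul(1, Mul(Rational(1, 9), 1)), -5) = Mul(Mul(1, Rational(1, 9)), -5) = Mul(Rational(1, 9), -5) = Rational(-5, 9)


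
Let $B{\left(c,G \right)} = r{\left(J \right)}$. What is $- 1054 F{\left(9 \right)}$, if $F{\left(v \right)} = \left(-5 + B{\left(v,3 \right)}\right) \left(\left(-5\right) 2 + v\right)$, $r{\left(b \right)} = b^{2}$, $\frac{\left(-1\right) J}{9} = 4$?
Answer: $1360714$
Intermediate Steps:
$J = -36$ ($J = \left(-9\right) 4 = -36$)
$B{\left(c,G \right)} = 1296$ ($B{\left(c,G \right)} = \left(-36\right)^{2} = 1296$)
$F{\left(v \right)} = -12910 + 1291 v$ ($F{\left(v \right)} = \left(-5 + 1296\right) \left(\left(-5\right) 2 + v\right) = 1291 \left(-10 + v\right) = -12910 + 1291 v$)
$- 1054 F{\left(9 \right)} = - 1054 \left(-12910 + 1291 \cdot 9\right) = - 1054 \left(-12910 + 11619\right) = \left(-1054\right) \left(-1291\right) = 1360714$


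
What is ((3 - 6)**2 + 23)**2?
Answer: 1024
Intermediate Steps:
((3 - 6)**2 + 23)**2 = ((-3)**2 + 23)**2 = (9 + 23)**2 = 32**2 = 1024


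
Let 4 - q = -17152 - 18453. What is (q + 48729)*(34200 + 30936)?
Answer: 5493439968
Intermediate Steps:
q = 35609 (q = 4 - (-17152 - 18453) = 4 - 1*(-35605) = 4 + 35605 = 35609)
(q + 48729)*(34200 + 30936) = (35609 + 48729)*(34200 + 30936) = 84338*65136 = 5493439968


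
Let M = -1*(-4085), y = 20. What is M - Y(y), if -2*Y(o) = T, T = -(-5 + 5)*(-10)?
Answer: 4085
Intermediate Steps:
M = 4085
T = 0 (T = -1*0*(-10) = 0*(-10) = 0)
Y(o) = 0 (Y(o) = -1/2*0 = 0)
M - Y(y) = 4085 - 1*0 = 4085 + 0 = 4085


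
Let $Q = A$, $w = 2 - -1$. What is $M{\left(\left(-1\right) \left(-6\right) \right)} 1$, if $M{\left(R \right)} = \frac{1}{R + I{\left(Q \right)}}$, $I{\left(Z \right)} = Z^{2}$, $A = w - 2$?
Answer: $\frac{1}{7} \approx 0.14286$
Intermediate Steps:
$w = 3$ ($w = 2 + 1 = 3$)
$A = 1$ ($A = 3 - 2 = 1$)
$Q = 1$
$M{\left(R \right)} = \frac{1}{1 + R}$ ($M{\left(R \right)} = \frac{1}{R + 1^{2}} = \frac{1}{R + 1} = \frac{1}{1 + R}$)
$M{\left(\left(-1\right) \left(-6\right) \right)} 1 = \frac{1}{1 - -6} \cdot 1 = \frac{1}{1 + 6} \cdot 1 = \frac{1}{7} \cdot 1 = \frac{1}{7}$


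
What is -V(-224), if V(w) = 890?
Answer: -890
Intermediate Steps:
-V(-224) = -1*890 = -890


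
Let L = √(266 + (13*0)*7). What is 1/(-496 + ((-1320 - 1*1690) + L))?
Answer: -1753/6145885 - √266/12291770 ≈ -0.00028656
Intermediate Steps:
L = √266 (L = √(266 + 0*7) = √(266 + 0) = √266 ≈ 16.310)
1/(-496 + ((-1320 - 1*1690) + L)) = 1/(-496 + ((-1320 - 1*1690) + √266)) = 1/(-496 + ((-1320 - 1690) + √266)) = 1/(-496 + (-3010 + √266)) = 1/(-3506 + √266)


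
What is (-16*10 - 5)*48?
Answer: -7920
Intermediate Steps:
(-16*10 - 5)*48 = (-160 - 5)*48 = -165*48 = -7920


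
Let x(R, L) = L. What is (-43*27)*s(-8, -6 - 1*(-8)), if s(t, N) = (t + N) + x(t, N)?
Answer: 4644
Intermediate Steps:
s(t, N) = t + 2*N (s(t, N) = (t + N) + N = (N + t) + N = t + 2*N)
(-43*27)*s(-8, -6 - 1*(-8)) = (-43*27)*(-8 + 2*(-6 - 1*(-8))) = -1161*(-8 + 2*(-6 + 8)) = -1161*(-8 + 2*2) = -1161*(-8 + 4) = -1161*(-4) = 4644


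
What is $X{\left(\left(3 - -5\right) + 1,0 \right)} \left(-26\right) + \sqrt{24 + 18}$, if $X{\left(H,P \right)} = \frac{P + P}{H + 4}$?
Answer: $\sqrt{42} \approx 6.4807$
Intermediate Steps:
$X{\left(H,P \right)} = \frac{2 P}{4 + H}$
$X{\left(\left(3 - -5\right) + 1,0 \right)} \left(-26\right) + \sqrt{24 + 18} = 2 \cdot 0 \frac{1}{4 + \left(\left(3 - -5\right) + 1\right)} \left(-26\right) + \sqrt{24 + 18} = 2 \cdot 0 \frac{1}{4 + \left(\left(3 + 5\right) + 1\right)} \left(-26\right) + \sqrt{42} = 2 \cdot 0 \frac{1}{4 + \left(8 + 1\right)} \left(-26\right) + \sqrt{42} = 2 \cdot 0 \frac{1}{4 + 9} \left(-26\right) + \sqrt{42} = 2 \cdot 0 \cdot \frac{1}{13} \left(-26\right) + \sqrt{42} = 0 \left(-26\right) + \sqrt{42} = 0 + \sqrt{42} = \sqrt{42}$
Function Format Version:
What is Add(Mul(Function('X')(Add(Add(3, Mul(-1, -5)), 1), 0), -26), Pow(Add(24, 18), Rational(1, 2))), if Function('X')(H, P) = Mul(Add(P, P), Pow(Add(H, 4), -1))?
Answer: Pow(42, Rational(1, 2)) ≈ 6.4807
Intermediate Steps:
Function('X')(H, P) = Mul(2, P, Pow(Add(4, H), -1)) (Function('X')(H, P) = Mul(Mul(2, P), Pow(Add(4, H), -1)) = Mul(2, P, Pow(Add(4, H), -1)))
Add(Mul(Function('X')(Add(Add(3, Mul(-1, -5)), 1), 0), -26), Pow(Add(24, 18), Rational(1, 2))) = Add(Mul(Mul(2, 0, Pow(Add(4, Add(Add(3, Mul(-1, -5)), 1)), -1)), -26), Pow(Add(24, 18), Rational(1, 2))) = Add(Mul(Mul(2, 0, Pow(Add(4, Add(Add(3, 5), 1)), -1)), -26), Pow(42, Rational(1, 2))) = Add(Mul(Mul(2, 0, Pow(Add(4, Add(8, 1)), -1)), -26), Pow(42, Rational(1, 2))) = Add(Mul(Mul(2, 0, Pow(Add(4, 9), -1)), -26), Pow(42, Rational(1, 2))) = Add(Mul(Mul(2, 0, Pow(13, -1)), -26), Pow(42, Rational(1, 2))) = Add(Mul(Mul(2, 0, Rational(1, 13)), -26), Pow(42, Rational(1, 2))) = Add(Mul(0, -26), Pow(42, Rational(1, 2))) = Add(0, Pow(42, Rational(1, 2))) = Pow(42, Rational(1, 2))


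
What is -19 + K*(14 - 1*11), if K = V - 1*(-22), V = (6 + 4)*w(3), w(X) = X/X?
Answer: 77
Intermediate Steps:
w(X) = 1
V = 10 (V = (6 + 4)*1 = 10*1 = 10)
K = 32 (K = 10 - 1*(-22) = 10 + 22 = 32)
-19 + K*(14 - 1*11) = -19 + 32*(14 - 1*11) = -19 + 32*(14 - 11) = -19 + 32*3 = -19 + 96 = 77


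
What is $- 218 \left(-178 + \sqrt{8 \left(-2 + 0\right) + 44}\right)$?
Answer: $38804 - 436 \sqrt{7} \approx 37650.0$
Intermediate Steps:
$- 218 \left(-178 + \sqrt{8 \left(-2 + 0\right) + 44}\right) = - 218 \left(-178 + \sqrt{8 \left(-2\right) + 44}\right) = - 218 \left(-178 + \sqrt{-16 + 44}\right) = - 218 \left(-178 + \sqrt{28}\right) = - 218 \left(-178 + 2 \sqrt{7}\right) = 38804 - 436 \sqrt{7}$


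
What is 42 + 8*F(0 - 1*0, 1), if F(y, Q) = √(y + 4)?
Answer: 58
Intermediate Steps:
F(y, Q) = √(4 + y)
42 + 8*F(0 - 1*0, 1) = 42 + 8*√(4 + (0 - 1*0)) = 42 + 8*√(4 + (0 + 0)) = 42 + 8*√(4 + 0) = 42 + 8*√4 = 42 + 8*2 = 42 + 16 = 58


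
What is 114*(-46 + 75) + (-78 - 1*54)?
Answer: 3174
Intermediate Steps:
114*(-46 + 75) + (-78 - 1*54) = 114*29 + (-78 - 54) = 3306 - 132 = 3174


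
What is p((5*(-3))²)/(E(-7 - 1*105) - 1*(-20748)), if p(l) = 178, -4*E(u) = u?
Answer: 89/10388 ≈ 0.0085676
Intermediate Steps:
E(u) = -u/4
p((5*(-3))²)/(E(-7 - 1*105) - 1*(-20748)) = 178/(-(-7 - 1*105)/4 - 1*(-20748)) = 178/(-(-7 - 105)/4 + 20748) = 178/(-¼*(-112) + 20748) = 178/(28 + 20748) = 178/20776 = 178*(1/20776) = 89/10388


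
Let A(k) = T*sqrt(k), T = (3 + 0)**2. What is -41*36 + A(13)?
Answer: -1476 + 9*sqrt(13) ≈ -1443.6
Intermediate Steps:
T = 9 (T = 3**2 = 9)
A(k) = 9*sqrt(k)
-41*36 + A(13) = -41*36 + 9*sqrt(13) = -1476 + 9*sqrt(13)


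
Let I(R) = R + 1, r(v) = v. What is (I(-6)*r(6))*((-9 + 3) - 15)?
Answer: 630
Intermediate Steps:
I(R) = 1 + R
(I(-6)*r(6))*((-9 + 3) - 15) = ((1 - 6)*6)*((-9 + 3) - 15) = (-5*6)*(-6 - 15) = -30*(-21) = 630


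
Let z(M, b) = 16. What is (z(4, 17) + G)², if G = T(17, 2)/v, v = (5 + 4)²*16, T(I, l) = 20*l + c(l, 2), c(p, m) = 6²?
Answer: 27071209/104976 ≈ 257.88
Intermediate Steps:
c(p, m) = 36
T(I, l) = 36 + 20*l (T(I, l) = 20*l + 36 = 36 + 20*l)
v = 1296 (v = 9²*16 = 81*16 = 1296)
G = 19/324 (G = (36 + 20*2)/1296 = (36 + 40)*(1/1296) = 76*(1/1296) = 19/324 ≈ 0.058642)
(z(4, 17) + G)² = (16 + 19/324)² = (5203/324)² = 27071209/104976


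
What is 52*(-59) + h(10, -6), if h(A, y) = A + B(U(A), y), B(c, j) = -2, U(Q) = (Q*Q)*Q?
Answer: -3060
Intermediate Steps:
U(Q) = Q³ (U(Q) = Q²*Q = Q³)
h(A, y) = -2 + A (h(A, y) = A - 2 = -2 + A)
52*(-59) + h(10, -6) = 52*(-59) + (-2 + 10) = -3068 + 8 = -3060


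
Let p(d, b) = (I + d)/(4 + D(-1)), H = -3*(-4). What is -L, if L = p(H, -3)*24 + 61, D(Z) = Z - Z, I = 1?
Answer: -139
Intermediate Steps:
H = 12
D(Z) = 0
p(d, b) = 1/4 + d/4 (p(d, b) = (1 + d)/(4 + 0) = (1 + d)/4 = (1 + d)*(1/4) = 1/4 + d/4)
L = 139 (L = (1/4 + (1/4)*12)*24 + 61 = (1/4 + 3)*24 + 61 = (13/4)*24 + 61 = 78 + 61 = 139)
-L = -1*139 = -139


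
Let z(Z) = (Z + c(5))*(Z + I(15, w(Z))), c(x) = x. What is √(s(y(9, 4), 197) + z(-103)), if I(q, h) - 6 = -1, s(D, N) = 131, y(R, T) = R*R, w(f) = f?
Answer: √9735 ≈ 98.666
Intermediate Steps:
y(R, T) = R²
I(q, h) = 5 (I(q, h) = 6 - 1 = 5)
z(Z) = (5 + Z)² (z(Z) = (Z + 5)*(Z + 5) = (5 + Z)*(5 + Z) = (5 + Z)²)
√(s(y(9, 4), 197) + z(-103)) = √(131 + (25 + (-103)² + 10*(-103))) = √(131 + (25 + 10609 - 1030)) = √(131 + 9604) = √9735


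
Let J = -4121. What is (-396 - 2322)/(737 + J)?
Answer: 151/188 ≈ 0.80319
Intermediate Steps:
(-396 - 2322)/(737 + J) = (-396 - 2322)/(737 - 4121) = -2718/(-3384) = -2718*(-1/3384) = 151/188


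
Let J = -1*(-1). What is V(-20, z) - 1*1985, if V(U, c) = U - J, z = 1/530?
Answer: -2006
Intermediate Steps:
J = 1
z = 1/530 ≈ 0.0018868
V(U, c) = -1 + U (V(U, c) = U - 1*1 = U - 1 = -1 + U)
V(-20, z) - 1*1985 = (-1 - 20) - 1*1985 = -21 - 1985 = -2006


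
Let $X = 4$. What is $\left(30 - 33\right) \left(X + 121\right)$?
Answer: $-375$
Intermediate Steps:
$\left(30 - 33\right) \left(X + 121\right) = \left(30 - 33\right) \left(4 + 121\right) = \left(30 - 33\right) 125 = \left(-3\right) 125 = -375$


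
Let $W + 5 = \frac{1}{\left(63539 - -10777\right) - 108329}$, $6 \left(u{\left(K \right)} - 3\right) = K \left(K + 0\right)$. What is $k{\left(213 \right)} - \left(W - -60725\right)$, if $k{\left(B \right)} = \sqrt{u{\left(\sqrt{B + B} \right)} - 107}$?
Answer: $- \frac{2065269359}{34013} + i \sqrt{33} \approx -60720.0 + 5.7446 i$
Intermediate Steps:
$u{\left(K \right)} = 3 + \frac{K^{2}}{6}$ ($u{\left(K \right)} = 3 + \frac{K \left(K + 0\right)}{6} = 3 + \frac{K K}{6} = 3 + \frac{K^{2}}{6}$)
$k{\left(B \right)} = \sqrt{-104 + \frac{B}{3}}$ ($k{\left(B \right)} = \sqrt{\left(3 + \frac{\left(\sqrt{B + B}\right)^{2}}{6}\right) - 107} = \sqrt{\left(3 + \frac{\left(\sqrt{2 B}\right)^{2}}{6}\right) - 107} = \sqrt{\left(3 + \frac{\left(\sqrt{2} \sqrt{B}\right)^{2}}{6}\right) - 107} = \sqrt{\left(3 + \frac{2 B}{6}\right) - 107} = \sqrt{\left(3 + \frac{B}{3}\right) - 107} = \sqrt{-104 + \frac{B}{3}}$)
$W = - \frac{170066}{34013}$ ($W = -5 + \frac{1}{\left(63539 - -10777\right) - 108329} = -5 + \frac{1}{\left(63539 + 10777\right) - 108329} = -5 + \frac{1}{74316 - 108329} = -5 + \frac{1}{-34013} = -5 - \frac{1}{34013} = - \frac{170066}{34013} \approx -5.0$)
$k{\left(213 \right)} - \left(W - -60725\right) = \frac{\sqrt{-936 + 3 \cdot 213}}{3} - \left(- \frac{170066}{34013} - -60725\right) = \frac{\sqrt{-936 + 639}}{3} - \left(- \frac{170066}{34013} + 60725\right) = \frac{\sqrt{-297}}{3} - \frac{2065269359}{34013} = \frac{3 i \sqrt{33}}{3} - \frac{2065269359}{34013} = i \sqrt{33} - \frac{2065269359}{34013} = - \frac{2065269359}{34013} + i \sqrt{33}$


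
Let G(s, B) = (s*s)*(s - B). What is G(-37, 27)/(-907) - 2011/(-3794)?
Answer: 334239081/3441158 ≈ 97.130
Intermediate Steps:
G(s, B) = s**2*(s - B)
G(-37, 27)/(-907) - 2011/(-3794) = ((-37)**2*(-37 - 1*27))/(-907) - 2011/(-3794) = (1369*(-37 - 27))*(-1/907) - 2011*(-1/3794) = (1369*(-64))*(-1/907) + 2011/3794 = -87616*(-1/907) + 2011/3794 = 87616/907 + 2011/3794 = 334239081/3441158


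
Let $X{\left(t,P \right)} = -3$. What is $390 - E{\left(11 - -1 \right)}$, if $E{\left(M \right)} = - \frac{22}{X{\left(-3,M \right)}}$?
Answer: $\frac{1148}{3} \approx 382.67$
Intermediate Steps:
$E{\left(M \right)} = \frac{22}{3}$ ($E{\left(M \right)} = - \frac{22}{-3} = \left(-22\right) \left(- \frac{1}{3}\right) = \frac{22}{3}$)
$390 - E{\left(11 - -1 \right)} = 390 - \frac{22}{3} = \frac{1148}{3}$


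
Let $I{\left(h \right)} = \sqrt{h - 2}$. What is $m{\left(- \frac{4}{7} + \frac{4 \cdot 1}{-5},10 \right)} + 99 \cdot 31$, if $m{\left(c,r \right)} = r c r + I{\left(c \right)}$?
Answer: $\frac{20523}{7} + \frac{i \sqrt{4130}}{35} \approx 2931.9 + 1.8361 i$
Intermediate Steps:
$I{\left(h \right)} = \sqrt{-2 + h}$
$m{\left(c,r \right)} = \sqrt{-2 + c} + c r^{2}$ ($m{\left(c,r \right)} = r c r + \sqrt{-2 + c} = c r r + \sqrt{-2 + c} = c r^{2} + \sqrt{-2 + c} = \sqrt{-2 + c} + c r^{2}$)
$m{\left(- \frac{4}{7} + \frac{4 \cdot 1}{-5},10 \right)} + 99 \cdot 31 = \left(\sqrt{-2 + \left(- \frac{4}{7} + \frac{4 \cdot 1}{-5}\right)} + \left(- \frac{4}{7} + \frac{4 \cdot 1}{-5}\right) 10^{2}\right) + 99 \cdot 31 = \left(\sqrt{-2 + \left(\left(-4\right) \frac{1}{7} + 4 \left(- \frac{1}{5}\right)\right)} + \left(\left(-4\right) \frac{1}{7} + 4 \left(- \frac{1}{5}\right)\right) 100\right) + 3069 = \left(\sqrt{-2 - \frac{48}{35}} + \left(- \frac{4}{7} - \frac{4}{5}\right) 100\right) + 3069 = \left(\sqrt{-2 - \frac{48}{35}} - \frac{960}{7}\right) + 3069 = \left(\sqrt{- \frac{118}{35}} - \frac{960}{7}\right) + 3069 = \left(\frac{i \sqrt{4130}}{35} - \frac{960}{7}\right) + 3069 = \left(- \frac{960}{7} + \frac{i \sqrt{4130}}{35}\right) + 3069 = \frac{20523}{7} + \frac{i \sqrt{4130}}{35}$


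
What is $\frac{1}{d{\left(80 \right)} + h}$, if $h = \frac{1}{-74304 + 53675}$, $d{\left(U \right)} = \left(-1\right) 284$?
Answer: $- \frac{20629}{5858637} \approx -0.0035211$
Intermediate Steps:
$d{\left(U \right)} = -284$
$h = - \frac{1}{20629}$ ($h = \frac{1}{-20629} = - \frac{1}{20629} \approx -4.8475 \cdot 10^{-5}$)
$\frac{1}{d{\left(80 \right)} + h} = \frac{1}{-284 - \frac{1}{20629}} = \frac{1}{- \frac{5858637}{20629}} = - \frac{20629}{5858637}$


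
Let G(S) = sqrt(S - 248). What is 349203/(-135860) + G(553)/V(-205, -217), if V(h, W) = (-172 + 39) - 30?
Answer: -349203/135860 - sqrt(305)/163 ≈ -2.6775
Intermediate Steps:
G(S) = sqrt(-248 + S)
V(h, W) = -163 (V(h, W) = -133 - 30 = -163)
349203/(-135860) + G(553)/V(-205, -217) = 349203/(-135860) + sqrt(-248 + 553)/(-163) = 349203*(-1/135860) + sqrt(305)*(-1/163) = -349203/135860 - sqrt(305)/163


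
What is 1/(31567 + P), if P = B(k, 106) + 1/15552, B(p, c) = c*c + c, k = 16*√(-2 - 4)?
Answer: 15552/667320769 ≈ 2.3305e-5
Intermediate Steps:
k = 16*I*√6 (k = 16*√(-6) = 16*(I*√6) = 16*I*√6 ≈ 39.192*I)
B(p, c) = c + c² (B(p, c) = c² + c = c + c²)
P = 176390785/15552 (P = 106*(1 + 106) + 1/15552 = 106*107 + 1/15552 = 11342 + 1/15552 = 176390785/15552 ≈ 11342.)
1/(31567 + P) = 1/(31567 + 176390785/15552) = 1/(667320769/15552) = 15552/667320769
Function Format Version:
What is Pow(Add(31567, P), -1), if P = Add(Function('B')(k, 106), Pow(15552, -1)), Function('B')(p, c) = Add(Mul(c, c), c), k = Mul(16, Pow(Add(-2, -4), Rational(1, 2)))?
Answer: Rational(15552, 667320769) ≈ 2.3305e-5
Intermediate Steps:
k = Mul(16, I, Pow(6, Rational(1, 2))) (k = Mul(16, Pow(-6, Rational(1, 2))) = Mul(16, Mul(I, Pow(6, Rational(1, 2)))) = Mul(16, I, Pow(6, Rational(1, 2))) ≈ Mul(39.192, I))
Function('B')(p, c) = Add(c, Pow(c, 2)) (Function('B')(p, c) = Add(Pow(c, 2), c) = Add(c, Pow(c, 2)))
P = Rational(176390785, 15552) (P = Add(Mul(106, Add(1, 106)), Pow(15552, -1)) = Add(Mul(106, 107), Rational(1, 15552)) = Add(11342, Rational(1, 15552)) = Rational(176390785, 15552) ≈ 11342.)
Pow(Add(31567, P), -1) = Pow(Add(31567, Rational(176390785, 15552)), -1) = Pow(Rational(667320769, 15552), -1) = Rational(15552, 667320769)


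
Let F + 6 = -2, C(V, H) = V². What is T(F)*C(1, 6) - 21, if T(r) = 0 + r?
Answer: -29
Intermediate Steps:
F = -8 (F = -6 - 2 = -8)
T(r) = r
T(F)*C(1, 6) - 21 = -8*1² - 21 = -8*1 - 21 = -8 - 21 = -29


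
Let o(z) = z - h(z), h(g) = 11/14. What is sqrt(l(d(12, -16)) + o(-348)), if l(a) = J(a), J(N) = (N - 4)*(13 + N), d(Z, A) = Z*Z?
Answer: sqrt(4239718)/14 ≈ 147.08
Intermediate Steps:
h(g) = 11/14 (h(g) = 11*(1/14) = 11/14)
d(Z, A) = Z**2
o(z) = -11/14 + z (o(z) = z - 1*11/14 = z - 11/14 = -11/14 + z)
J(N) = (-4 + N)*(13 + N)
l(a) = -52 + a**2 + 9*a
sqrt(l(d(12, -16)) + o(-348)) = sqrt((-52 + (12**2)**2 + 9*12**2) + (-11/14 - 348)) = sqrt((-52 + 144**2 + 9*144) - 4883/14) = sqrt((-52 + 20736 + 1296) - 4883/14) = sqrt(21980 - 4883/14) = sqrt(302837/14) = sqrt(4239718)/14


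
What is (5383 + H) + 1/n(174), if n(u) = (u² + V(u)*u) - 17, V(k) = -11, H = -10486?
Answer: -144644534/28345 ≈ -5103.0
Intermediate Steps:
n(u) = -17 + u² - 11*u (n(u) = (u² - 11*u) - 17 = -17 + u² - 11*u)
(5383 + H) + 1/n(174) = (5383 - 10486) + 1/(-17 + 174² - 11*174) = -5103 + 1/(-17 + 30276 - 1914) = -5103 + 1/28345 = -144644534/28345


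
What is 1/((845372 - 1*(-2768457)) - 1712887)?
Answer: 1/1900942 ≈ 5.2606e-7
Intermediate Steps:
1/((845372 - 1*(-2768457)) - 1712887) = 1/((845372 + 2768457) - 1712887) = 1/(3613829 - 1712887) = 1/1900942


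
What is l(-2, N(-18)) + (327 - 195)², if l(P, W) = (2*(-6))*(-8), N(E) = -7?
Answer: 17520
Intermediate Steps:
l(P, W) = 96 (l(P, W) = -12*(-8) = 96)
l(-2, N(-18)) + (327 - 195)² = 96 + (327 - 195)² = 96 + 132² = 96 + 17424 = 17520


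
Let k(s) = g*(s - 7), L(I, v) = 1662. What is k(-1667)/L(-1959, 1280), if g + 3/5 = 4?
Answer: -4743/1385 ≈ -3.4245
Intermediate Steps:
g = 17/5 (g = -3/5 + 4 = 17/5 ≈ 3.4000)
k(s) = -119/5 + 17*s/5 (k(s) = 17*(s - 7)/5 = 17*(-7 + s)/5 = -119/5 + 17*s/5)
k(-1667)/L(-1959, 1280) = (-119/5 + (17/5)*(-1667))/1662 = (-119/5 - 28339/5)*(1/1662) = -28458/5*1/1662 = -4743/1385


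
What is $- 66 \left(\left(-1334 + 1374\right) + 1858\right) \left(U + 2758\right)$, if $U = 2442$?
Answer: $-651393600$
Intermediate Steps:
$- 66 \left(\left(-1334 + 1374\right) + 1858\right) \left(U + 2758\right) = - 66 \left(\left(-1334 + 1374\right) + 1858\right) \left(2442 + 2758\right) = - 66 \left(40 + 1858\right) 5200 = - 66 \cdot 1898 \cdot 5200 = \left(-66\right) 9869600 = -651393600$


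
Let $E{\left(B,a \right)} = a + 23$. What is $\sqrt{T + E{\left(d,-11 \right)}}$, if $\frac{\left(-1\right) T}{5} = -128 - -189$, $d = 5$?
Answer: $i \sqrt{293} \approx 17.117 i$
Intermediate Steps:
$E{\left(B,a \right)} = 23 + a$
$T = -305$ ($T = - 5 \left(-128 - -189\right) = - 5 \left(-128 + 189\right) = \left(-5\right) 61 = -305$)
$\sqrt{T + E{\left(d,-11 \right)}} = \sqrt{-305 + \left(23 - 11\right)} = \sqrt{-305 + 12} = \sqrt{-293} = i \sqrt{293}$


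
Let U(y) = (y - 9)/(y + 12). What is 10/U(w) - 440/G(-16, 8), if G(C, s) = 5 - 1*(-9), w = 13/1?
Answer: 435/14 ≈ 31.071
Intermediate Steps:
w = 13 (w = 13*1 = 13)
G(C, s) = 14 (G(C, s) = 5 + 9 = 14)
U(y) = (-9 + y)/(12 + y)
10/U(w) - 440/G(-16, 8) = 10/(((-9 + 13)/(12 + 13))) - 440/14 = 10/((4/25)) - 440*1/14 = 10/(((1/25)*4)) - 220/7 = 10/(4/25) - 220/7 = 10*(25/4) - 220/7 = 125/2 - 220/7 = 435/14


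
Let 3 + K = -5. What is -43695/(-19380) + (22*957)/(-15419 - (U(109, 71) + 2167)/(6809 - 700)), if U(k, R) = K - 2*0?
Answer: 3182934267/3579479540 ≈ 0.88922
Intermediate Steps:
K = -8 (K = -3 - 5 = -8)
U(k, R) = -8 (U(k, R) = -8 - 2*0 = -8 + 0 = -8)
-43695/(-19380) + (22*957)/(-15419 - (U(109, 71) + 2167)/(6809 - 700)) = -43695/(-19380) + (22*957)/(-15419 - (-8 + 2167)/(6809 - 700)) = -43695*(-1/19380) + 21054/(-15419 - 2159/6109) = 2913/1292 + 21054/(-15419 - 2159/6109) = 2913/1292 + 21054/(-94196830/6109) = 2913/1292 + 21054*(-6109/94196830) = 2913/1292 - 64309443/47098415 = 3182934267/3579479540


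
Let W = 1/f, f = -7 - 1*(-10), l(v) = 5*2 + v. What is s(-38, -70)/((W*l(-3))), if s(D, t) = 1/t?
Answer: -3/490 ≈ -0.0061224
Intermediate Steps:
l(v) = 10 + v
f = 3 (f = -7 + 10 = 3)
W = 1/3 ≈ 0.33333
s(-38, -70)/((W*l(-3))) = 1/((-70)*(((10 - 3)/3))) = -1/(70*((1/3)*7)) = -1/(70*7/3) = -1/70*3/7 = -3/490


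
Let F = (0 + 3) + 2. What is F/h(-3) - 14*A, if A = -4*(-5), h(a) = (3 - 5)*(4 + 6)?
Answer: -1121/4 ≈ -280.25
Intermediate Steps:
h(a) = -20 (h(a) = -2*10 = -20)
A = 20
F = 5 (F = 3 + 2 = 5)
F/h(-3) - 14*A = 5/(-20) - 14*20 = 5*(-1/20) - 280 = -1/4 - 280 = -1121/4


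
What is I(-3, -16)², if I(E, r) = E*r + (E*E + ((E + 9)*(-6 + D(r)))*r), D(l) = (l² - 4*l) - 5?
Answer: 876574449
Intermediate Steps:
D(l) = -5 + l² - 4*l
I(E, r) = E² + E*r + r*(9 + E)*(-11 + r² - 4*r) (I(E, r) = E*r + (E*E + ((E + 9)*(-6 + (-5 + r² - 4*r)))*r) = E*r + (E² + ((9 + E)*(-11 + r² - 4*r))*r) = E*r + (E² + r*(9 + E)*(-11 + r² - 4*r)) = E² + E*r + r*(9 + E)*(-11 + r² - 4*r))
I(-3, -16)² = ((-3)² - 99*(-16) - 36*(-16)² + 9*(-16)³ - 3*(-16)³ - 10*(-3)*(-16) - 4*(-3)*(-16)²)² = (9 + 1584 - 36*256 + 9*(-4096) - 3*(-4096) - 480 - 4*(-3)*256)² = (9 + 1584 - 9216 - 36864 + 12288 - 480 + 3072)² = (-29607)² = 876574449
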